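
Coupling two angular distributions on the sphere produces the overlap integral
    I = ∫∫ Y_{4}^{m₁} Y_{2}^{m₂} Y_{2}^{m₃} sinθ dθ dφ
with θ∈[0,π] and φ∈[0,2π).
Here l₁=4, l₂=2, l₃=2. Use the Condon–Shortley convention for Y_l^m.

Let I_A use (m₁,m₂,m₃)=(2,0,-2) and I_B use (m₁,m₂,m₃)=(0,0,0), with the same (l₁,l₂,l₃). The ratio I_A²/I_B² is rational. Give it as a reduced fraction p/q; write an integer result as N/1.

l's match ⇒ only the (l;m) 3-j factors differ between A and B.
A: triangle coeff Δ(4,2,2) = 1/630; Σ_t [2,2]: t=2:+1/96 = 1/96; (3j)²=1/42 [(4 2 2; 2 0 -2)], sign=+1
B: triangle coeff Δ(4,2,2) = 1/630; Σ_t [2,2]: t=2:+1/16 = 1/16; (3j)²=2/35 [(4 2 2; 0 0 0)], sign=+1
I_A²/I_B² = (1/42)/(2/35) = 5/12

5/12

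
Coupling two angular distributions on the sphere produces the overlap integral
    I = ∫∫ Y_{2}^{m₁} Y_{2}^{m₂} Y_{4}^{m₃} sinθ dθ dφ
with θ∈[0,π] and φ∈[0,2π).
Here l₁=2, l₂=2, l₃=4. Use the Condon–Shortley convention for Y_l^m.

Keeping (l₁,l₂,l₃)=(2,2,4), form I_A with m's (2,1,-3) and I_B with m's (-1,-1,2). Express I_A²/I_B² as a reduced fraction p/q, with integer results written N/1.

l's match ⇒ only the (l;m) 3-j factors differ between A and B.
A: triangle coeff Δ(2,2,4) = 1/630; Σ_t [0,0]: t=0:+1/144 = 1/144; (3j)²=1/18 [(2 2 4; 2 1 -3)], sign=-1
B: triangle coeff Δ(2,2,4) = 1/630; Σ_t [0,0]: t=0:+1/36 = 1/36; (3j)²=4/63 [(2 2 4; -1 -1 2)], sign=+1
I_A²/I_B² = (1/18)/(4/63) = 7/8

7/8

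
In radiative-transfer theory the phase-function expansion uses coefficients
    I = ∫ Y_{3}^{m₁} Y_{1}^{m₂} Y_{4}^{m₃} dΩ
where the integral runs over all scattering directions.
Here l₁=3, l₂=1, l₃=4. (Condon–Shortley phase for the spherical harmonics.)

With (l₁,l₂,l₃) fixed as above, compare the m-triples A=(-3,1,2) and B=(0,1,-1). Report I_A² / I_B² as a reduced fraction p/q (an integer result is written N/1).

1/10

Same 3,1,4: normalisation and zero-m 3j drop out of the ratio.
A: Δ: 0! 6! 2! / 9! → 1/252; sum: t=0:+1/1440 = 1/1440; 3j²(3 1 4; -3 1 2) = Δ·Π!·Σ² = 1/252  (sign +1)
B: Δ: 0! 6! 2! / 9! → 1/252; sum: t=0:+1/72 = 1/72; 3j²(3 1 4; 0 1 -1) = Δ·Π!·Σ² = 5/126  (sign -1)
I_A²/I_B² = (1/252)/(5/126) = 1/10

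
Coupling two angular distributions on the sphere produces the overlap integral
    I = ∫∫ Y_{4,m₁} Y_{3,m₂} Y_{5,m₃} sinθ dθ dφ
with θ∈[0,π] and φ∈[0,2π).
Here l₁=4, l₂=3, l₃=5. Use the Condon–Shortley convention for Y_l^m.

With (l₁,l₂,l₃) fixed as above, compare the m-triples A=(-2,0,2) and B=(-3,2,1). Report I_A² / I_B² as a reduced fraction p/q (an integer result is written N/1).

Same 4,3,5: normalisation and zero-m 3j drop out of the ratio.
A: Δ: 2! 6! 4! / 13! → 1/180180; sum: t=0:+1/8640 t=1:−1/480 t=2:+1/576 = -1/4320; 3j²(4 3 5; -2 0 2) = Δ·Π!·Σ² = 1/2145  (sign +1)
B: Δ: 2! 6! 4! / 13! → 1/180180; sum: t=1:−1/17280 t=2:+1/1440 = 11/17280; 3j²(4 3 5; -3 2 1) = Δ·Π!·Σ² = 11/468  (sign +1)
I_A²/I_B² = (1/2145)/(11/468) = 12/605

12/605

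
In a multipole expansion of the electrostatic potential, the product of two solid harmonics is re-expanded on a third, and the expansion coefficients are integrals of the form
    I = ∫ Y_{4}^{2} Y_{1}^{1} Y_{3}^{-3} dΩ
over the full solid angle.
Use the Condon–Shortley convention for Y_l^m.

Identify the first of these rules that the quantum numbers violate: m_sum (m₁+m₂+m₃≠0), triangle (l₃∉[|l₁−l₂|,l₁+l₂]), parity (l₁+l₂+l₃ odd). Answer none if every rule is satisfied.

none

Σmᵢ = 0  ✓
l₃∈[|l₁−l₂|,l₁+l₂]=[3,5], have l₃=3  ✓
Σlᵢ = 8 ⇒ even  ✓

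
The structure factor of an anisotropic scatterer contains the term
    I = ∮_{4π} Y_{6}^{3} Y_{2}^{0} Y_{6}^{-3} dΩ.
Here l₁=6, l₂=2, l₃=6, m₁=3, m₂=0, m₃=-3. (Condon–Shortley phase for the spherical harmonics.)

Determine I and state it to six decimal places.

m-sum 0 ✓  L=14 even ✓  4≤6≤8 ✓
Π(2lᵢ+1) = 13×5×13 = 845
triangle coeff Δ(6,2,6) = 1/90090
Σ_t [0,2]: t=0:+1/69120 t=1:−1/14400 t=2:+1/69120 = -7/172800
(3j)²=14/715 [(6 2 6; 0 0 0)], sign=-1
Σ_t [0,2]: t=0:+1/120960 t=1:−1/80640 t=2:+1/1451520 = -1/290304
(3j)²=5/2002 [(6 2 6; 3 0 -3)], sign=+1
⇒ 4πI² = 5/121
I = (-1)√(5/121/(4π)) = -0.05734392

-0.057344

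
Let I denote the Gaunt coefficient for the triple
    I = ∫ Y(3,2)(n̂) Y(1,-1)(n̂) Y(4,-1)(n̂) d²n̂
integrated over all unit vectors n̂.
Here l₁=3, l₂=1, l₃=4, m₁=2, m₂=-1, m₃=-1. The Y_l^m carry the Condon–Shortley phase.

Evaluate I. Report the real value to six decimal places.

-0.106622

Checks pass: Σm=0; 8 even; l₃=4∈[2,4].
(2·3+1)(2·1+1)(2·4+1) = 189
Δ: 0! 6! 2! / 9! → 1/252
sum: t=0:+1/36 = 1/36
3j²(3 1 4; 0 0 0) = Δ·Π!·Σ² = 4/63  (sign +1)
sum: t=0:+1/240 = 1/240
3j²(3 1 4; 2 -1 -1) = Δ·Π!·Σ² = 1/84  (sign -1)
combine: 4πI² = 189·4/63·1/84 = 1/7
take √, sign -1: I = -0.10662181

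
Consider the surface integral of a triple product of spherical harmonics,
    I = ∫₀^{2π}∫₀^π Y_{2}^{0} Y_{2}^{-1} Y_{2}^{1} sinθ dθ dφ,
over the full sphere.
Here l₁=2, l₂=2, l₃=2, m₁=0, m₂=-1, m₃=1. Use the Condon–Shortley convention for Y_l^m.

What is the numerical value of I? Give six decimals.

m-sum 0 ✓  L=6 even ✓  0≤2≤4 ✓
Π(2lᵢ+1) = 5×5×5 = 125
triangle coeff Δ(2,2,2) = 1/630
Σ_t [0,2]: t=0:+1/8 t=1:−1/1 t=2:+1/8 = -3/4
(3j)²=2/35 [(2 2 2; 0 0 0)], sign=-1
Σ_t [0,1]: t=0:+1/4 t=1:−1/2 = -1/4
(3j)²=1/70 [(2 2 2; 0 -1 1)], sign=+1
⇒ 4πI² = 5/49
I = (-1)√(5/49/(4π)) = -0.09011188

-0.090112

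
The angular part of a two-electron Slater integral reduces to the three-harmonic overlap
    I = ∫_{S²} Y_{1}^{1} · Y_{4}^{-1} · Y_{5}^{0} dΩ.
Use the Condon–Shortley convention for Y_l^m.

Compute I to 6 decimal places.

0.155288

Rules hold: Σm=0, L=10 even, 3≤5≤5.
N = 3·9·11 = 297
Δ = 0!·2!·8!/11! = 1/495
Racah Σ t=0..0: t=0:+1/576 = 1/576
⇒ 3j(1 4 5; 0 0 0)² = 5/99, sgn -1
Racah Σ t=0..0: t=0:+1/1440 = 1/1440
⇒ 3j(1 4 5; 1 -1 0)² = 2/99, sgn -1
4πI² = N·(3j₀)²·(3jₘ)² = 10/33
I = +1·√(0.30303/4π) = 0.15528807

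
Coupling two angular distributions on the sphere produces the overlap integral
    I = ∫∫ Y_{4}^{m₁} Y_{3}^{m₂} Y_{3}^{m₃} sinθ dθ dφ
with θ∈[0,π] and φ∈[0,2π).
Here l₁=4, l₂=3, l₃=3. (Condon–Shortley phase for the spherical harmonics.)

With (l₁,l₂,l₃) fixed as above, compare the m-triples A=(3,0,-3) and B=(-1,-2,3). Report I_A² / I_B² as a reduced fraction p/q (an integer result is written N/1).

Same 4,3,3: normalisation and zero-m 3j drop out of the ratio.
A: Δ: 4! 4! 2! / 11! → 1/34650; sum: t=1:−1/288 = -1/288; 3j²(4 3 3; 3 0 -3) = Δ·Π!·Σ² = 1/22  (sign -1)
B: Δ: 4! 4! 2! / 11! → 1/34650; sum: t=1:−1/288 = -1/288; 3j²(4 3 3; -1 -2 3) = Δ·Π!·Σ² = 5/231  (sign -1)
I_A²/I_B² = (1/22)/(5/231) = 21/10

21/10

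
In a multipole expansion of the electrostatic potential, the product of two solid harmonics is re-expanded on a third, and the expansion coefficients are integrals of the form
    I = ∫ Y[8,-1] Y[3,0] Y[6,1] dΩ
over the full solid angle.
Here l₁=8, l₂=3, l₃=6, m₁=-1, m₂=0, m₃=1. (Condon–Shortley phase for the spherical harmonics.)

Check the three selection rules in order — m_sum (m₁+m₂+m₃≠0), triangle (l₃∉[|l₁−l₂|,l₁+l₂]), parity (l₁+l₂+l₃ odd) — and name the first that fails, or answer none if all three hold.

parity

Σmᵢ = 0  ✓
l₃∈[|l₁−l₂|,l₁+l₂]=[5,11], have l₃=6  ✓
Σlᵢ = 17 ⇒ odd  ✗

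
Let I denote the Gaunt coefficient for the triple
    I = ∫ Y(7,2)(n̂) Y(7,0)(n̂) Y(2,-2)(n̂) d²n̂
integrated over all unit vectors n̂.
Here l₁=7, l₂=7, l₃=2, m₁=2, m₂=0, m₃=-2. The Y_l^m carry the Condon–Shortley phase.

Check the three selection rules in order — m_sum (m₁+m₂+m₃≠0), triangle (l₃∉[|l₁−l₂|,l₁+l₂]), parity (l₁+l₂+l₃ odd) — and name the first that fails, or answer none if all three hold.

none

azimuthal sum: 2 + 0 − 2 = 0  ✓
0 ≤ 2 ≤ 14 (triangle on l)  ✓
L = 7 + 7 + 2 = 16 (even)  ✓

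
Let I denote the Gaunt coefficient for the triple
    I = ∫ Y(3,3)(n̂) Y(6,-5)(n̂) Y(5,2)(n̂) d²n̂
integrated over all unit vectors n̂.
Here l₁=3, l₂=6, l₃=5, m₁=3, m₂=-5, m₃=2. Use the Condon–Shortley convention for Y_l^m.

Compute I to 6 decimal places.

Rules hold: Σm=0, L=14 even, 3≤5≤9.
N = 7·13·11 = 1001
Δ = 4!·2!·8!/15! = 1/675675
Racah Σ t=1..3: t=1:−1/8640 t=2:+1/2304 t=3:−1/8640 = 7/34560
⇒ 3j(3 6 5; 0 0 0)² = 7/429, sgn -1
Racah Σ t=0..0: t=0:+1/241920 = 1/241920
⇒ 3j(3 6 5; 3 -5 2)² = 2/91, sgn -1
4πI² = N·(3j₀)²·(3jₘ)² = 14/39
I = +1·√(0.358974/4π) = 0.16901560

0.169016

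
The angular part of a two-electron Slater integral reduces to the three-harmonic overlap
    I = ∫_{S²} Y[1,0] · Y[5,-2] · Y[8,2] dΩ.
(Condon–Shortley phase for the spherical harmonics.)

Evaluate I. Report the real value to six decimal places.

0.000000

triangle: need 4≤l₃≤6, have 8; I=0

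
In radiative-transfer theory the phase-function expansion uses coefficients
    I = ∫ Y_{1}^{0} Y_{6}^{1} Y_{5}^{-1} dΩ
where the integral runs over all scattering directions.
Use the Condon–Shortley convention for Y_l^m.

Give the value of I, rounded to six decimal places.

m-sum 0 ✓  L=12 even ✓  5≤5≤7 ✓
Π(2lᵢ+1) = 3×13×11 = 429
triangle coeff Δ(1,6,5) = 1/858
Σ_t [1,1]: t=1:−1/14400 = -1/14400
(3j)²=6/143 [(1 6 5; 0 0 0)], sign=+1
Σ_t [1,1]: t=1:−1/17280 = -1/17280
(3j)²=35/858 [(1 6 5; 0 1 -1)], sign=-1
⇒ 4πI² = 105/143
I = (-1)√(105/143/(4π)) = -0.24172507

-0.241725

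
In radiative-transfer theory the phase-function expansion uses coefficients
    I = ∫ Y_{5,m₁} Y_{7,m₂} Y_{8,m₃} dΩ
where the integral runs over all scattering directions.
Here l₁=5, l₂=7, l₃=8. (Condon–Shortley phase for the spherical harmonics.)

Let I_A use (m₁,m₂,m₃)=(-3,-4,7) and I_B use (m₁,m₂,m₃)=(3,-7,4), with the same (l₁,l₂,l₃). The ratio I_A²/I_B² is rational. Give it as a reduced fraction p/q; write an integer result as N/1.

Shared (l₁,l₂,l₃)=(5,7,8): N and (l;000)² cancel in I_A²/I_B².
A: Δ = 4!·6!·10!/21! = 1/814773960; Racah Σ t=2..3: t=2:+1/1045094400 t=3:−1/2612736000 = 1/1741824000; ⇒ 3j(5 7 8; -3 -4 7)² = 33/3230, sgn -1
B: Δ = 4!·6!·10!/21! = 1/814773960; Racah Σ t=0..0: t=0:+1/4180377600 = 1/4180377600; ⇒ 3j(5 7 8; 3 -7 4)² = 11/1938, sgn +1
I_A²/I_B² = (33/3230)/(11/1938) = 9/5

9/5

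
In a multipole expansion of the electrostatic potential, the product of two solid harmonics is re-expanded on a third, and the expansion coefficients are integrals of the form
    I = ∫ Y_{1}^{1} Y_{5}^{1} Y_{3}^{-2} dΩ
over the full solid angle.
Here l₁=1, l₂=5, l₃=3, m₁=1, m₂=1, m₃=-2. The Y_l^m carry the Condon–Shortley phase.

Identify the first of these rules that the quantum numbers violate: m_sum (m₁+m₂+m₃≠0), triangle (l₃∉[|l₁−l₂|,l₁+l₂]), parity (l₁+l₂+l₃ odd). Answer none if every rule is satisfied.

triangle

m₁+m₂+m₃ = 1 + 1 − 2 = 0  ✓
triangle: |1−5|=4 ≤ l₃=3 ≤ 1+5=6  ✗
parity: l₁+l₂+l₃ = 9 is odd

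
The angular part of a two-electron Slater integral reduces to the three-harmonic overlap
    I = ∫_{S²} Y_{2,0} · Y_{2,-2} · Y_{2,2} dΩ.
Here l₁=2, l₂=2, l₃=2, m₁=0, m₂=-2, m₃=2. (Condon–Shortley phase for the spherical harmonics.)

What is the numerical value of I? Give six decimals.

m-sum 0 ✓  L=6 even ✓  0≤2≤4 ✓
Π(2lᵢ+1) = 5×5×5 = 125
triangle coeff Δ(2,2,2) = 1/630
Σ_t [0,2]: t=0:+1/8 t=1:−1/1 t=2:+1/8 = -3/4
(3j)²=2/35 [(2 2 2; 0 0 0)], sign=-1
Σ_t [0,0]: t=0:+1/8 = 1/8
(3j)²=2/35 [(2 2 2; 0 -2 2)], sign=+1
⇒ 4πI² = 20/49
I = (-1)√(20/49/(4π)) = -0.18022375

-0.180224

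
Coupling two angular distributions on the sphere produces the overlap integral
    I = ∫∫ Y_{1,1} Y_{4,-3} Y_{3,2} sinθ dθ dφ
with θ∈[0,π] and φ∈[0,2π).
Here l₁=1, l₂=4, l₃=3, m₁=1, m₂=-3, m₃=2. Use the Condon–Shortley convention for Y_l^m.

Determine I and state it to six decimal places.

-0.282095

Rules hold: Σm=0, L=8 even, 3≤3≤5.
N = 3·9·7 = 189
Δ = 2!·0!·6!/9! = 1/252
Racah Σ t=1..1: t=1:−1/36 = -1/36
⇒ 3j(1 4 3; 0 0 0)² = 4/63, sgn +1
Racah Σ t=0..0: t=0:+1/240 = 1/240
⇒ 3j(1 4 3; 1 -3 2)² = 1/12, sgn -1
4πI² = N·(3j₀)²·(3jₘ)² = 1/1
I = -1·√(1/4π) = -0.28209479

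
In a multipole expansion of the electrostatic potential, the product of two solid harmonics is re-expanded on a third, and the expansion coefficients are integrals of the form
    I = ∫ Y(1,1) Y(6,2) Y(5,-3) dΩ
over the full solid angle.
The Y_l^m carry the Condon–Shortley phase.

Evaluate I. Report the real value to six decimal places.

Checks pass: Σm=0; 12 even; l₃=5∈[5,7].
(2·1+1)(2·6+1)(2·5+1) = 429
Δ: 2! 0! 10! / 13! → 1/858
sum: t=1:−1/14400 = -1/14400
3j²(1 6 5; 0 0 0) = Δ·Π!·Σ² = 6/143  (sign +1)
sum: t=0:+1/161280 = 1/161280
3j²(1 6 5; 1 2 -3) = Δ·Π!·Σ² = 1/143  (sign +1)
combine: 4πI² = 429·6/143·1/143 = 18/143
take √, sign +1: I = 0.10008369

0.100084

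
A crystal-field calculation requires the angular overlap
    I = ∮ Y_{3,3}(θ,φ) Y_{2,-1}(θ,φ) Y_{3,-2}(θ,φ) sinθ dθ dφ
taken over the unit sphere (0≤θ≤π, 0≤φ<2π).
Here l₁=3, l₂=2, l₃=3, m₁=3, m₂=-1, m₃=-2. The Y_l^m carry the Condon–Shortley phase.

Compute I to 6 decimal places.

-0.210261

Rules hold: Σm=0, L=8 even, 1≤3≤5.
N = 7·5·7 = 245
Δ = 2!·4!·2!/9! = 1/3780
Racah Σ t=0..2: t=0:+1/24 t=1:−1/4 t=2:+1/24 = -1/6
⇒ 3j(3 2 3; 0 0 0)² = 4/105, sgn +1
Racah Σ t=0..0: t=0:+1/48 = 1/48
⇒ 3j(3 2 3; 3 -1 -2)² = 5/84, sgn -1
4πI² = N·(3j₀)²·(3jₘ)² = 5/9
I = -1·√(0.555556/4π) = -0.21026104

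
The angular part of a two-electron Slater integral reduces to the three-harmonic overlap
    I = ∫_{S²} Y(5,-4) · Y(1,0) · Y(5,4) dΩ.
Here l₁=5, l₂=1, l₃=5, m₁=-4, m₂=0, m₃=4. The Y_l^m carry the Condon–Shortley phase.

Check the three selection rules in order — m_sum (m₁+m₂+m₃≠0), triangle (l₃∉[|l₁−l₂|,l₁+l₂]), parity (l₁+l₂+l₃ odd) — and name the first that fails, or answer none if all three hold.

azimuthal sum: -4 + 0 + 4 = 0  ✓
4 ≤ 5 ≤ 6 (triangle on l)  ✓
L = 5 + 1 + 5 = 11 (odd)  ✗

parity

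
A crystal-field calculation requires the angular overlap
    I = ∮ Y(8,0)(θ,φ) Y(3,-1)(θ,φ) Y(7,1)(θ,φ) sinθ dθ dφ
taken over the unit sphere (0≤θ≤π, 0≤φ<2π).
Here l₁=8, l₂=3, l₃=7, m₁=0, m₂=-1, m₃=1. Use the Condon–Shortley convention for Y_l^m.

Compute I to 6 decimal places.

0.011037

Rules hold: Σm=0, L=18 even, 5≤7≤11.
N = 17·7·15 = 1785
Δ = 4!·12!·2!/19! = 1/5290740
Racah Σ t=1..3: t=1:−1/7257600 t=2:+1/2073600 t=3:−1/7257600 = 1/4838400
⇒ 3j(8 3 7; 0 0 0)² = 252/20995, sgn -1
Racah Σ t=0..2: t=0:+1/46448640 t=1:−1/3628800 t=2:+1/4147200 = -1/77414400
⇒ 3j(8 3 7; 0 -1 1)² = 3/41990, sgn -1
4πI² = N·(3j₀)²·(3jₘ)² = 7938/5185765
I = +1·√(0.00153073/4π) = 0.01103683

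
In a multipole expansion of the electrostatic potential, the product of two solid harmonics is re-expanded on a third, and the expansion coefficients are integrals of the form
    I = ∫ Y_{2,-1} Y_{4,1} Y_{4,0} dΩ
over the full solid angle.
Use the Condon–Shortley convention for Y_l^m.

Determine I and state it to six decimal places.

-0.044869

Checks pass: Σm=0; 10 even; l₃=4∈[2,6].
(2·2+1)(2·4+1)(2·4+1) = 405
Δ: 2! 2! 6! / 11! → 1/13860
sum: t=0:+1/192 t=1:−1/36 t=2:+1/192 = -5/288
3j²(2 4 4; 0 0 0) = Δ·Π!·Σ² = 20/693  (sign -1)
sum: t=1:−1/96 t=2:+1/72 = 1/288
3j²(2 4 4; -1 1 0) = Δ·Π!·Σ² = 1/462  (sign +1)
combine: 4πI² = 405·20/693·1/462 = 150/5929
take √, sign -1: I = -0.04486937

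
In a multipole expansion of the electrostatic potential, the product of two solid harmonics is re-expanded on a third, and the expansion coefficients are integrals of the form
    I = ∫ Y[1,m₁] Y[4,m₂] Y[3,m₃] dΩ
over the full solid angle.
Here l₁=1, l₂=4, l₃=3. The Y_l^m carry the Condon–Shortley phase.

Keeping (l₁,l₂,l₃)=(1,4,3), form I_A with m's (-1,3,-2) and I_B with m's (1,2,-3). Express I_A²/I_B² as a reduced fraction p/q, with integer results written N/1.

21/1

Shared (l₁,l₂,l₃)=(1,4,3): N and (l;000)² cancel in I_A²/I_B².
A: Δ = 2!·0!·6!/9! = 1/252; Racah Σ t=2..2: t=2:+1/240 = 1/240; ⇒ 3j(1 4 3; -1 3 -2)² = 1/12, sgn -1
B: Δ = 2!·0!·6!/9! = 1/252; Racah Σ t=0..0: t=0:+1/1440 = 1/1440; ⇒ 3j(1 4 3; 1 2 -3)² = 1/252, sgn +1
I_A²/I_B² = (1/12)/(1/252) = 21/1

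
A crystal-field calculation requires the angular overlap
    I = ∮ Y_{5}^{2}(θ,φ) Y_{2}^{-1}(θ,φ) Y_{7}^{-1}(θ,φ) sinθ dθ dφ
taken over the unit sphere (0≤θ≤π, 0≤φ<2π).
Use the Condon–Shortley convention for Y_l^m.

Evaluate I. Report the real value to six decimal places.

m-sum 0 ✓  L=14 even ✓  3≤7≤7 ✓
Π(2lᵢ+1) = 11×5×15 = 825
triangle coeff Δ(5,2,7) = 1/15015
Σ_t [0,0]: t=0:+1/57600 = 1/57600
(3j)²=21/715 [(5 2 7; 0 0 0)], sign=-1
Σ_t [0,0]: t=0:+1/181440 = 1/181440
(3j)²=32/3003 [(5 2 7; 2 -1 -1)], sign=+1
⇒ 4πI² = 480/1859
I = (-1)√(480/1859/(4π)) = -0.14334284

-0.143343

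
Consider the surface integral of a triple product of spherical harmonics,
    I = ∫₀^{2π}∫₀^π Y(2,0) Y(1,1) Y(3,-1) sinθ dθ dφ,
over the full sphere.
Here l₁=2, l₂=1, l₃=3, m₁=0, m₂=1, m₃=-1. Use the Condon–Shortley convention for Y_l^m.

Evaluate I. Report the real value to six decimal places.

Rules hold: Σm=0, L=6 even, 1≤3≤3.
N = 5·3·7 = 105
Δ = 0!·4!·2!/7! = 1/105
Racah Σ t=0..0: t=0:+1/4 = 1/4
⇒ 3j(2 1 3; 0 0 0)² = 3/35, sgn -1
Racah Σ t=0..0: t=0:+1/8 = 1/8
⇒ 3j(2 1 3; 0 1 -1)² = 2/35, sgn +1
4πI² = N·(3j₀)²·(3jₘ)² = 18/35
I = -1·√(0.514286/4π) = -0.20230066

-0.202301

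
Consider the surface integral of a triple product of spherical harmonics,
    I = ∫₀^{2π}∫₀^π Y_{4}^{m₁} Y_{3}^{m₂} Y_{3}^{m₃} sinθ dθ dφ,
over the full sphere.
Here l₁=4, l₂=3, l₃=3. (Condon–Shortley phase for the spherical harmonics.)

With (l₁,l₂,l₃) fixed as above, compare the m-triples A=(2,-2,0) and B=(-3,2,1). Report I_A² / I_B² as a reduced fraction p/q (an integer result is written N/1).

3/14

Shared (l₁,l₂,l₃)=(4,3,3): N and (l;000)² cancel in I_A²/I_B².
A: Δ = 4!·4!·2!/11! = 1/34650; Racah Σ t=0..1: t=0:+1/96 t=1:−1/72 = -1/288; ⇒ 3j(4 3 3; 2 -2 0)² = 1/462, sgn +1
B: Δ = 4!·4!·2!/11! = 1/34650; Racah Σ t=3..4: t=3:−1/288 t=4:+1/144 = 1/288; ⇒ 3j(4 3 3; -3 2 1)² = 1/99, sgn +1
I_A²/I_B² = (1/462)/(1/99) = 3/14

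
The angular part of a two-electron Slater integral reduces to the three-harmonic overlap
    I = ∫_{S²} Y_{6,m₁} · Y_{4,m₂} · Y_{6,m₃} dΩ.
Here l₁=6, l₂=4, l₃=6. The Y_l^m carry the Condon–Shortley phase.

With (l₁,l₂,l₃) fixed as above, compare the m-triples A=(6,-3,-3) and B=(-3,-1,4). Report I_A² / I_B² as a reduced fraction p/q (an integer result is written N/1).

33/14

l's match ⇒ only the (l;m) 3-j factors differ between A and B.
A: triangle coeff Δ(6,4,6) = 1/15315300; Σ_t [0,0]: t=0:+1/5806080 = 1/5806080; (3j)²=9/884 [(6 4 6; 6 -3 -3)], sign=-1
B: triangle coeff Δ(6,4,6) = 1/15315300; Σ_t [1,3]: t=1:−1/967680 t=2:+1/120960 t=3:−1/207360 = 1/414720; (3j)²=21/4862 [(6 4 6; -3 -1 4)], sign=+1
I_A²/I_B² = (9/884)/(21/4862) = 33/14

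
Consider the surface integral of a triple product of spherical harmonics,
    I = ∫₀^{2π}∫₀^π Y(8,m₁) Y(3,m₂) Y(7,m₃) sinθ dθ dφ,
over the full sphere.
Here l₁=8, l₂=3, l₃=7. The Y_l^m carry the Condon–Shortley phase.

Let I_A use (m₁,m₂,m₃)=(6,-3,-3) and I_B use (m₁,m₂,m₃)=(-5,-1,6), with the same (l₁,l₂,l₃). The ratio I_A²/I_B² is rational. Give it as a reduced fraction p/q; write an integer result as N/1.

3465/3328

Shared (l₁,l₂,l₃)=(8,3,7): N and (l;000)² cancel in I_A²/I_B².
A: Δ = 4!·12!·2!/19! = 1/5290740; Racah Σ t=0..0: t=0:+1/348364800 = 1/348364800; ⇒ 3j(8 3 7; 6 -3 -3)² = 11/646, sgn +1
B: Δ = 4!·12!·2!/19! = 1/5290740; Racah Σ t=1..2: t=1:−1/2874009600 t=2:+1/319334400 = 1/359251200; ⇒ 3j(8 3 7; -5 -1 6)² = 1664/101745, sgn -1
I_A²/I_B² = (11/646)/(1664/101745) = 3465/3328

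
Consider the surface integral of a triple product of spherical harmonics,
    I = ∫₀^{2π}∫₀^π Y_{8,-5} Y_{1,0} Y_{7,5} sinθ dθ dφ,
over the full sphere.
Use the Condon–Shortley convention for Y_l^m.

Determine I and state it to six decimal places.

-0.191081

Checks pass: Σm=0; 16 even; l₃=7∈[7,9].
(2·8+1)(2·1+1)(2·7+1) = 765
Δ: 2! 14! 0! / 17! → 1/2040
sum: t=1:−1/25401600 = -1/25401600
3j²(8 1 7; 0 0 0) = Δ·Π!·Σ² = 8/255  (sign +1)
sum: t=1:−1/958003200 = -1/958003200
3j²(8 1 7; -5 0 5) = Δ·Π!·Σ² = 13/680  (sign -1)
combine: 4πI² = 765·8/255·13/680 = 39/85
take √, sign -1: I = -0.19108118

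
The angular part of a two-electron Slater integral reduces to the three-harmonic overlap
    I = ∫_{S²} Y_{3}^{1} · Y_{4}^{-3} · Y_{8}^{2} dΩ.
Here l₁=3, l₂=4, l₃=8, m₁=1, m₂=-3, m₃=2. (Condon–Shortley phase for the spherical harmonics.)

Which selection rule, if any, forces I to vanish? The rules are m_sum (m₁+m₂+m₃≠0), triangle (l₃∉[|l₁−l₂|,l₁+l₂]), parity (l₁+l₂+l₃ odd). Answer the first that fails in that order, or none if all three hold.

triangle

Σmᵢ = 0  ✓
l₃∈[|l₁−l₂|,l₁+l₂]=[1,7], have l₃=8  ✗
Σlᵢ = 15 ⇒ odd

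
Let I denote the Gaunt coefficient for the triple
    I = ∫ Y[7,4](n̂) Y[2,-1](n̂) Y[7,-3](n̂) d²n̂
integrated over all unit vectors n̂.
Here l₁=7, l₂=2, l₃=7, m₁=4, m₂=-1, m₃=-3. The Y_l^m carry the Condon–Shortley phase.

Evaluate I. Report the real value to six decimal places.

Rules hold: Σm=0, L=16 even, 5≤7≤9.
N = 15·5·15 = 1125
Δ = 2!·12!·2!/17! = 1/185640
Racah Σ t=0..2: t=0:+1/2419200 t=1:−1/518400 t=2:+1/2419200 = -1/907200
⇒ 3j(7 2 7; 0 0 0)² = 56/3315, sgn +1
Racah Σ t=0..1: t=0:+1/4354560 t=1:−1/14515200 = 1/6220800
⇒ 3j(7 2 7; 4 -1 -3)² = 77/4420, sgn +1
4πI² = N·(3j₀)²·(3jₘ)² = 16170/48841
I = +1·√(0.331074/4π) = 0.16231468

0.162315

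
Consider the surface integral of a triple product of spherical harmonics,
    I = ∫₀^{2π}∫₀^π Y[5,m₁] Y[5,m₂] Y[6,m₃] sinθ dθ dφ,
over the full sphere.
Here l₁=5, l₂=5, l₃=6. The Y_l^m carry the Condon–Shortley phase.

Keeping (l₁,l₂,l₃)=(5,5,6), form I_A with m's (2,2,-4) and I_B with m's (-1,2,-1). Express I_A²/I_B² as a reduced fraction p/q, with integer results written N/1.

21/16

Same 5,5,6: normalisation and zero-m 3j drop out of the ratio.
A: Δ: 4! 6! 6! / 17! → 1/28588560; sum: t=1:−1/207360 t=2:+1/57600 t=3:−1/207360 = 1/129600; 3j²(5 5 6; 2 2 -4) = Δ·Π!·Σ² = 168/12155  (sign +1)
B: Δ: 4! 6! 6! / 17! → 1/28588560; sum: t=1:−1/518400 t=2:+1/23040 t=3:−1/10368 t=4:+1/41472 = -1/32400; 3j²(5 5 6; -1 2 -1) = Δ·Π!·Σ² = 128/12155  (sign +1)
I_A²/I_B² = (168/12155)/(128/12155) = 21/16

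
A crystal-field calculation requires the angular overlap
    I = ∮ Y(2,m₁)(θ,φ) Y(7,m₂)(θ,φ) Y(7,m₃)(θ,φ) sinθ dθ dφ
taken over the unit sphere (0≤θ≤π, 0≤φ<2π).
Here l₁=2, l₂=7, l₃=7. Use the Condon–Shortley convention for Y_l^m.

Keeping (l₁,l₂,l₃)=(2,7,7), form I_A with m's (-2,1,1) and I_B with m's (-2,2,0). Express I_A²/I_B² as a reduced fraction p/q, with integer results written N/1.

28/27

Shared (l₁,l₂,l₃)=(2,7,7): N and (l;000)² cancel in I_A²/I_B².
A: Δ = 2!·2!·12!/17! = 1/185640; Racah Σ t=2..2: t=2:+1/2073600 = 1/2073600; ⇒ 3j(2 7 7; -2 1 1)² = 28/1105, sgn +1
B: Δ = 2!·2!·12!/17! = 1/185640; Racah Σ t=2..2: t=2:+1/2419200 = 1/2419200; ⇒ 3j(2 7 7; -2 2 0)² = 27/1105, sgn -1
I_A²/I_B² = (28/1105)/(27/1105) = 28/27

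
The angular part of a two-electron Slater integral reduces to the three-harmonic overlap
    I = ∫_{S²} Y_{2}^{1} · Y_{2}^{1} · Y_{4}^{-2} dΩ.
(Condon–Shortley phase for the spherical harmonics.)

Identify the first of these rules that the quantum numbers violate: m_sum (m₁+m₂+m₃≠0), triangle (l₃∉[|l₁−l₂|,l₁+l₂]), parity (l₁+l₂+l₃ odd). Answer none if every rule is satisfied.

none

Σmᵢ = 0  ✓
l₃∈[|l₁−l₂|,l₁+l₂]=[0,4], have l₃=4  ✓
Σlᵢ = 8 ⇒ even  ✓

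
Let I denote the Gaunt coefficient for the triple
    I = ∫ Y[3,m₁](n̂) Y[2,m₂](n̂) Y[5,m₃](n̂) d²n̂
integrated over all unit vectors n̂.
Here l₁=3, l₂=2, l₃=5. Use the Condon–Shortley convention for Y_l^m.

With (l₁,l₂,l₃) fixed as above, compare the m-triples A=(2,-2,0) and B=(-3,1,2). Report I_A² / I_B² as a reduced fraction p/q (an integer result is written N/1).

l's match ⇒ only the (l;m) 3-j factors differ between A and B.
A: triangle coeff Δ(3,2,5) = 1/2310; Σ_t [0,0]: t=0:+1/2880 = 1/2880; (3j)²=1/462 [(3 2 5; 2 -2 0)], sign=-1
B: triangle coeff Δ(3,2,5) = 1/2310; Σ_t [0,0]: t=0:+1/4320 = 1/4320; (3j)²=1/330 [(3 2 5; -3 1 2)], sign=-1
I_A²/I_B² = (1/462)/(1/330) = 5/7

5/7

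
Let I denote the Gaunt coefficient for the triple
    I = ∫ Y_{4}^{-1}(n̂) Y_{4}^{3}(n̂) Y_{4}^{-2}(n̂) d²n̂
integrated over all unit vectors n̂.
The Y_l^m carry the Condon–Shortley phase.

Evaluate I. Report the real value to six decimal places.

-0.063661

Checks pass: Σm=0; 12 even; l₃=4∈[0,8].
(2·4+1)(2·4+1)(2·4+1) = 729
Δ: 4! 4! 4! / 13! → 1/450450
sum: t=0:+1/13824 t=1:−1/216 t=2:+1/64 t=3:−1/216 t=4:+1/13824 = 5/768
3j²(4 4 4; 0 0 0) = Δ·Π!·Σ² = 18/1001  (sign +1)
sum: t=3:−1/576 t=4:+1/864 = -1/1728
3j²(4 4 4; -1 3 -2) = Δ·Π!·Σ² = 5/1287  (sign -1)
combine: 4πI² = 729·18/1001·5/1287 = 7290/143143
take √, sign -1: I = -0.06366105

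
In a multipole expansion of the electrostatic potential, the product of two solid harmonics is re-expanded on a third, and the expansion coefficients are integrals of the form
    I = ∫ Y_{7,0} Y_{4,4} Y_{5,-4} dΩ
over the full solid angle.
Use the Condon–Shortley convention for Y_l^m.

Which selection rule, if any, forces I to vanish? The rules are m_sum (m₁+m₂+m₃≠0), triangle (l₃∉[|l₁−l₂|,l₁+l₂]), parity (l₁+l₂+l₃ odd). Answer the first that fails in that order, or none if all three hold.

azimuthal sum: 0 + 4 − 4 = 0  ✓
3 ≤ 5 ≤ 11 (triangle on l)  ✓
L = 7 + 4 + 5 = 16 (even)  ✓

none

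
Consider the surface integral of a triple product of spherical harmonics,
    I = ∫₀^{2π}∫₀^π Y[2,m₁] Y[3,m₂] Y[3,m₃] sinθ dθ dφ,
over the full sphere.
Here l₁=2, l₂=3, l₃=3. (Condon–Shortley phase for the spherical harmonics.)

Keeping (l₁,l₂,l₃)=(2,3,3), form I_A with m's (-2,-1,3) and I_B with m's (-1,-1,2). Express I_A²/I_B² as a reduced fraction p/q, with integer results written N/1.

Shared (l₁,l₂,l₃)=(2,3,3): N and (l;000)² cancel in I_A²/I_B².
A: Δ = 2!·2!·4!/9! = 1/3780; Racah Σ t=2..2: t=2:+1/96 = 1/96; ⇒ 3j(2 3 3; -2 -1 3)² = 1/42, sgn +1
B: Δ = 2!·2!·4!/9! = 1/3780; Racah Σ t=1..2: t=1:−1/12 t=2:+1/48 = -1/16; ⇒ 3j(2 3 3; -1 -1 2)² = 1/28, sgn +1
I_A²/I_B² = (1/42)/(1/28) = 2/3

2/3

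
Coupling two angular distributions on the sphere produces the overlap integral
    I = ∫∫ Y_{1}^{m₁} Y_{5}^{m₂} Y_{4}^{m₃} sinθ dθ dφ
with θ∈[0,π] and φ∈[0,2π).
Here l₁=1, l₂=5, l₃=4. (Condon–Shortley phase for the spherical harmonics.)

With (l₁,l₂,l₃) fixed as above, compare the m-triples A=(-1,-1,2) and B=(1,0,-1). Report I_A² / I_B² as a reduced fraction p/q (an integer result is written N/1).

3/5

l's match ⇒ only the (l;m) 3-j factors differ between A and B.
A: triangle coeff Δ(1,5,4) = 1/495; Σ_t [2,2]: t=2:+1/2880 = 1/2880; (3j)²=2/165 [(1 5 4; -1 -1 2)], sign=+1
B: triangle coeff Δ(1,5,4) = 1/495; Σ_t [0,0]: t=0:+1/1440 = 1/1440; (3j)²=2/99 [(1 5 4; 1 0 -1)], sign=-1
I_A²/I_B² = (2/165)/(2/99) = 3/5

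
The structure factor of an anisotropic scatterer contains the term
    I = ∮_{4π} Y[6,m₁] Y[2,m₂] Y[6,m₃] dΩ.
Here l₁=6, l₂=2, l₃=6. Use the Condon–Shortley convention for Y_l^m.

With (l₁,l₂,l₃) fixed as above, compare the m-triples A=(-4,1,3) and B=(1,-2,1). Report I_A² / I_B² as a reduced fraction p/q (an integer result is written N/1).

Same 6,2,6: normalisation and zero-m 3j drop out of the ratio.
A: Δ: 2! 10! 2! / 15! → 1/90090; sum: t=1:−1/725760 t=2:+1/161280 = 1/207360; 3j²(6 2 6; -4 1 3) = Δ·Π!·Σ² = 7/286  (sign -1)
B: Δ: 2! 10! 2! / 15! → 1/90090; sum: t=0:+1/57600 = 1/57600; 3j²(6 2 6; 1 -2 1) = Δ·Π!·Σ² = 21/715  (sign -1)
I_A²/I_B² = (7/286)/(21/715) = 5/6

5/6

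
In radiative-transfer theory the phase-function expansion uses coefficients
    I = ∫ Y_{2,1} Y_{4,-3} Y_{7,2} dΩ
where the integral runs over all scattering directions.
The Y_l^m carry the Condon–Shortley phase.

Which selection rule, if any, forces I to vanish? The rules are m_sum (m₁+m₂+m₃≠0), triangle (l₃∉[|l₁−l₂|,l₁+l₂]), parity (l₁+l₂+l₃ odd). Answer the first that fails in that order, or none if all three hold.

triangle

Σmᵢ = 0  ✓
l₃∈[|l₁−l₂|,l₁+l₂]=[2,6], have l₃=7  ✗
Σlᵢ = 13 ⇒ odd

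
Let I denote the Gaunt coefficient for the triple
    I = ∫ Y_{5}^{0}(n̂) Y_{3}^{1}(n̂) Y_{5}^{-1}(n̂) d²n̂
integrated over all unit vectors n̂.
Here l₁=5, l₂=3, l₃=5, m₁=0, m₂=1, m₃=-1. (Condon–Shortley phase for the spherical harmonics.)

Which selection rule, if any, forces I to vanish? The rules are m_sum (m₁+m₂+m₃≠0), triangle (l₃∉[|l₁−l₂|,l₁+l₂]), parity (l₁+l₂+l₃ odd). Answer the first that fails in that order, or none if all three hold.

parity

m₁+m₂+m₃ = 0 + 1 − 1 = 0  ✓
triangle: |5−3|=2 ≤ l₃=5 ≤ 5+3=8  ✓
parity: l₁+l₂+l₃ = 13 is odd  ✗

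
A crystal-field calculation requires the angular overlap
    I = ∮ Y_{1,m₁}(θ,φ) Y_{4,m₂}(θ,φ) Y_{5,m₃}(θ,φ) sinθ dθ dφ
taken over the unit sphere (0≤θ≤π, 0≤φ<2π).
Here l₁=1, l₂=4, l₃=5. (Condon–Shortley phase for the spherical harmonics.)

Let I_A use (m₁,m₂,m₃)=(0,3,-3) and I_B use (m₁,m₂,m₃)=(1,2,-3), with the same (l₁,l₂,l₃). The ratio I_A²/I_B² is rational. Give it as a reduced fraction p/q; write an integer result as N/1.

Same 1,4,5: normalisation and zero-m 3j drop out of the ratio.
A: Δ: 0! 2! 8! / 11! → 1/495; sum: t=0:+1/5040 = 1/5040; 3j²(1 4 5; 0 3 -3) = Δ·Π!·Σ² = 16/495  (sign +1)
B: Δ: 0! 2! 8! / 11! → 1/495; sum: t=0:+1/2880 = 1/2880; 3j²(1 4 5; 1 2 -3) = Δ·Π!·Σ² = 28/495  (sign +1)
I_A²/I_B² = (16/495)/(28/495) = 4/7

4/7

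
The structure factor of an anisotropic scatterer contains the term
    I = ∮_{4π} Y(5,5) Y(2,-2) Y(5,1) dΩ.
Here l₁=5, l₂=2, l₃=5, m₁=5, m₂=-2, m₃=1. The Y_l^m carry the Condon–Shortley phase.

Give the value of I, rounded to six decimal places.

0.000000

m-sum = 5 − 2 + 1 = 4 ≠ 0 ⇒ I = 0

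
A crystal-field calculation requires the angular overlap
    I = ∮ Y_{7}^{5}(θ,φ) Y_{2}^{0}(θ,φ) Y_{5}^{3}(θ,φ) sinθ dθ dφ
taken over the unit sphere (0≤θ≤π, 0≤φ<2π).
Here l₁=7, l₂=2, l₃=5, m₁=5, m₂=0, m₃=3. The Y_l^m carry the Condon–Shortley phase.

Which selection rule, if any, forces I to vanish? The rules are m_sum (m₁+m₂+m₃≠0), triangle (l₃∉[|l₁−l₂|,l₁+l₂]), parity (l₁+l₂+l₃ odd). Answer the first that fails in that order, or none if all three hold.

Σmᵢ = 8  ✗
l₃∈[|l₁−l₂|,l₁+l₂]=[5,9], have l₃=5
Σlᵢ = 14 ⇒ even

m_sum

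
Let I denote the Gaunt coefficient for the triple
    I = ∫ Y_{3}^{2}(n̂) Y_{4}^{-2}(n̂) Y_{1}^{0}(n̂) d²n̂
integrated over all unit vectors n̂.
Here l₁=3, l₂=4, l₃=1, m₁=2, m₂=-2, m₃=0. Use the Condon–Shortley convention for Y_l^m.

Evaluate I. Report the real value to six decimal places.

Rules hold: Σm=0, L=8 even, 1≤1≤7.
N = 7·9·3 = 189
Δ = 6!·0!·2!/9! = 1/252
Racah Σ t=3..3: t=3:−1/36 = -1/36
⇒ 3j(3 4 1; 0 0 0)² = 4/63, sgn +1
Racah Σ t=1..1: t=1:−1/120 = -1/120
⇒ 3j(3 4 1; 2 -2 0)² = 1/21, sgn +1
4πI² = N·(3j₀)²·(3jₘ)² = 4/7
I = +1·√(0.571429/4π) = 0.21324362

0.213244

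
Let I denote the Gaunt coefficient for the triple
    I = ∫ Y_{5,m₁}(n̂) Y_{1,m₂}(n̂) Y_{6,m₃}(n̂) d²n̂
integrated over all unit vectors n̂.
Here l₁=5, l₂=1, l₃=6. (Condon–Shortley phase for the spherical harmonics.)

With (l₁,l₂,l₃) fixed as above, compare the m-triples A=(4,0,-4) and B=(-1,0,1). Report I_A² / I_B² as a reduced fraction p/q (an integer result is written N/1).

4/7

Shared (l₁,l₂,l₃)=(5,1,6): N and (l;000)² cancel in I_A²/I_B².
A: Δ = 0!·10!·2!/13! = 1/858; Racah Σ t=0..0: t=0:+1/362880 = 1/362880; ⇒ 3j(5 1 6; 4 0 -4)² = 10/429, sgn +1
B: Δ = 0!·10!·2!/13! = 1/858; Racah Σ t=0..0: t=0:+1/17280 = 1/17280; ⇒ 3j(5 1 6; -1 0 1)² = 35/858, sgn -1
I_A²/I_B² = (10/429)/(35/858) = 4/7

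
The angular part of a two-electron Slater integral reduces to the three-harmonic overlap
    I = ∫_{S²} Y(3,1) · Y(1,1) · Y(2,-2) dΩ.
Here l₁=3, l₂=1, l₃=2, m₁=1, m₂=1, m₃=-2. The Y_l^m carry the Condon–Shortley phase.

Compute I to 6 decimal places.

-0.082589

Checks pass: Σm=0; 6 even; l₃=2∈[2,4].
(2·3+1)(2·1+1)(2·2+1) = 105
Δ: 2! 4! 0! / 7! → 1/105
sum: t=1:−1/4 = -1/4
3j²(3 1 2; 0 0 0) = Δ·Π!·Σ² = 3/35  (sign -1)
sum: t=2:+1/48 = 1/48
3j²(3 1 2; 1 1 -2) = Δ·Π!·Σ² = 1/105  (sign +1)
combine: 4πI² = 105·3/35·1/105 = 3/35
take √, sign -1: I = -0.08258890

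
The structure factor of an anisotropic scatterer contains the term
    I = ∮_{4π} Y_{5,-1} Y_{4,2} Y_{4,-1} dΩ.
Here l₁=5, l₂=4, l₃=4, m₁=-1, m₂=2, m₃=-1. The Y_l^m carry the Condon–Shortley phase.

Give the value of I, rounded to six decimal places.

0.000000

l₁+l₂+l₃=13 is odd: 3j(l;000)=0 ⇒ I=0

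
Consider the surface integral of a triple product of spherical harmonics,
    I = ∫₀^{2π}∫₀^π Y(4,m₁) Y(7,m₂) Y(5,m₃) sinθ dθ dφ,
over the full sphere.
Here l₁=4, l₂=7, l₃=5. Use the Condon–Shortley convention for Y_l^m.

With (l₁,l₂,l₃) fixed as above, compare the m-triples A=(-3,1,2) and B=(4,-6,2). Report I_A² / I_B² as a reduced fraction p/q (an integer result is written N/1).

1225/1716

Same 4,7,5: normalisation and zero-m 3j drop out of the ratio.
A: Δ: 6! 2! 8! / 17! → 1/6126120; sum: t=5:−1/172800 t=6:+1/1036800 = -1/207360; 3j²(4 7 5; -3 1 2) = Δ·Π!·Σ² = 245/14586  (sign +1)
B: Δ: 6! 2! 8! / 17! → 1/6126120; sum: t=0:+1/7257600 = 1/7257600; 3j²(4 7 5; 4 -6 2) = Δ·Π!·Σ² = 2/85  (sign -1)
I_A²/I_B² = (245/14586)/(2/85) = 1225/1716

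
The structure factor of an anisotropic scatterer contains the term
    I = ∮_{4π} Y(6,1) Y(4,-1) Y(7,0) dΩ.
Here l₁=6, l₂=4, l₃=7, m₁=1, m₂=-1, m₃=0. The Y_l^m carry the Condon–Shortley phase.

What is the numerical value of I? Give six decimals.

l₁+l₂+l₃=17 is odd: 3j(l;000)=0 ⇒ I=0

0.000000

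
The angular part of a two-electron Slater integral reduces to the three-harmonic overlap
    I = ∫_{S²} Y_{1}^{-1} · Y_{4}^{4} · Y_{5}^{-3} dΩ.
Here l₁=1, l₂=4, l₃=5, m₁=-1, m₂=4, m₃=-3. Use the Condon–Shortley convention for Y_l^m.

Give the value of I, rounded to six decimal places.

-0.049106

Checks pass: Σm=0; 10 even; l₃=5∈[3,5].
(2·1+1)(2·4+1)(2·5+1) = 297
Δ: 0! 2! 8! / 11! → 1/495
sum: t=0:+1/576 = 1/576
3j²(1 4 5; 0 0 0) = Δ·Π!·Σ² = 5/99  (sign -1)
sum: t=0:+1/80640 = 1/80640
3j²(1 4 5; -1 4 -3) = Δ·Π!·Σ² = 1/495  (sign +1)
combine: 4πI² = 297·5/99·1/495 = 1/33
take √, sign -1: I = -0.04910640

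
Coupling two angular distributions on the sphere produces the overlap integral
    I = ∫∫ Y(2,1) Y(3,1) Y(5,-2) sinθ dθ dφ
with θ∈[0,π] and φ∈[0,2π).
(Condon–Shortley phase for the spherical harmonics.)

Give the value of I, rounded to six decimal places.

0.245532

Rules hold: Σm=0, L=10 even, 1≤5≤5.
N = 5·7·11 = 385
Δ = 0!·4!·6!/11! = 1/2310
Racah Σ t=0..0: t=0:+1/144 = 1/144
⇒ 3j(2 3 5; 0 0 0)² = 10/231, sgn -1
Racah Σ t=0..0: t=0:+1/288 = 1/288
⇒ 3j(2 3 5; 1 1 -2)² = 1/22, sgn -1
4πI² = N·(3j₀)²·(3jₘ)² = 25/33
I = +1·√(0.757576/4π) = 0.24553200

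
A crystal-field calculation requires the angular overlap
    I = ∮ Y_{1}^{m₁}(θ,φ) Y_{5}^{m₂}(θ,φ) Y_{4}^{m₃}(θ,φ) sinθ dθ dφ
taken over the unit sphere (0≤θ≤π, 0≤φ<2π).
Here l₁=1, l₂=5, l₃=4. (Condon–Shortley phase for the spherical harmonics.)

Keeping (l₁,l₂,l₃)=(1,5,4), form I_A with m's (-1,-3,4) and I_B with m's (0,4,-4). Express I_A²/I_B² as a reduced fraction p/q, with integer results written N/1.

1/9

l's match ⇒ only the (l;m) 3-j factors differ between A and B.
A: triangle coeff Δ(1,5,4) = 1/495; Σ_t [2,2]: t=2:+1/80640 = 1/80640; (3j)²=1/495 [(1 5 4; -1 -3 4)], sign=+1
B: triangle coeff Δ(1,5,4) = 1/495; Σ_t [1,1]: t=1:−1/40320 = -1/40320; (3j)²=1/55 [(1 5 4; 0 4 -4)], sign=-1
I_A²/I_B² = (1/495)/(1/55) = 1/9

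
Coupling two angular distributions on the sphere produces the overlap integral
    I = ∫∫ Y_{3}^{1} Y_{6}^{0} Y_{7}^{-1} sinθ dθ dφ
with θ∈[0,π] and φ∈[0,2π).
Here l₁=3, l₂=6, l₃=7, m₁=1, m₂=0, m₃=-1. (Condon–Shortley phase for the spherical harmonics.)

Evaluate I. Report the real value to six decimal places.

m-sum 0 ✓  L=16 even ✓  3≤7≤9 ✓
Π(2lᵢ+1) = 7×13×15 = 1365
triangle coeff Δ(3,6,7) = 1/2042040
Σ_t [0,2]: t=0:+1/207360 t=1:−1/57600 t=2:+1/207360 = -1/129600
(3j)²=168/12155 [(3 6 7; 0 0 0)], sign=+1
Σ_t [0,2]: t=0:+1/138240 t=1:−1/86400 t=2:+1/829440 = -13/4147200
(3j)²=13/3740 [(3 6 7; 1 0 -1)], sign=-1
⇒ 4πI² = 11466/174845
I = (-1)√(11466/174845/(4π)) = -0.07223945

-0.072239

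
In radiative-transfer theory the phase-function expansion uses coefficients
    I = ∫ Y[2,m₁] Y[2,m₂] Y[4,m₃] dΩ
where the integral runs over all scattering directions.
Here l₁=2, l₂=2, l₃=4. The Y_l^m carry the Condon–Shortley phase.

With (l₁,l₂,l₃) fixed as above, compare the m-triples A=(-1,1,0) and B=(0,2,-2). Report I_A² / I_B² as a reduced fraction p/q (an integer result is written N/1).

Same 2,2,4: normalisation and zero-m 3j drop out of the ratio.
A: Δ: 0! 4! 4! / 9! → 1/630; sum: t=0:+1/36 = 1/36; 3j²(2 2 4; -1 1 0) = Δ·Π!·Σ² = 8/315  (sign +1)
B: Δ: 0! 4! 4! / 9! → 1/630; sum: t=0:+1/96 = 1/96; 3j²(2 2 4; 0 2 -2) = Δ·Π!·Σ² = 1/42  (sign +1)
I_A²/I_B² = (8/315)/(1/42) = 16/15

16/15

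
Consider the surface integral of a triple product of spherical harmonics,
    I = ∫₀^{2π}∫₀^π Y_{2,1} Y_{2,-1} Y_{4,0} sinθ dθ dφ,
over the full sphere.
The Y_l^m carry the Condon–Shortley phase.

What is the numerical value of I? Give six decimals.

0.161197

Checks pass: Σm=0; 8 even; l₃=4∈[0,4].
(2·2+1)(2·2+1)(2·4+1) = 225
Δ: 0! 4! 4! / 9! → 1/630
sum: t=0:+1/16 = 1/16
3j²(2 2 4; 0 0 0) = Δ·Π!·Σ² = 2/35  (sign +1)
sum: t=0:+1/36 = 1/36
3j²(2 2 4; 1 -1 0) = Δ·Π!·Σ² = 8/315  (sign +1)
combine: 4πI² = 225·2/35·8/315 = 16/49
take √, sign +1: I = 0.16119702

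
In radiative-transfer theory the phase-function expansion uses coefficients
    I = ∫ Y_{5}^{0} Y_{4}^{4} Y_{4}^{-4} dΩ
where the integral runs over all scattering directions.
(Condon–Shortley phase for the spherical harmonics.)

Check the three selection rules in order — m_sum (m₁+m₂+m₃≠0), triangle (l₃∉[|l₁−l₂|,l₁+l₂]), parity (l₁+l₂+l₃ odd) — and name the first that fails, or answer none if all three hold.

m₁+m₂+m₃ = 0 + 4 − 4 = 0  ✓
triangle: |5−4|=1 ≤ l₃=4 ≤ 5+4=9  ✓
parity: l₁+l₂+l₃ = 13 is odd  ✗

parity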